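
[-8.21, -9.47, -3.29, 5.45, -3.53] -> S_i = Random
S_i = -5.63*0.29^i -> [-5.63, -1.63, -0.47, -0.14, -0.04]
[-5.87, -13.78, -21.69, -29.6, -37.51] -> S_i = -5.87 + -7.91*i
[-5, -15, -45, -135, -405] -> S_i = -5*3^i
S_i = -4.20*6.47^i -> [-4.2, -27.17, -175.82, -1137.53, -7359.81]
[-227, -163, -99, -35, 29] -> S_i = -227 + 64*i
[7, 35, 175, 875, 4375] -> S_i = 7*5^i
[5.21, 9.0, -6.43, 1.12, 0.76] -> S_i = Random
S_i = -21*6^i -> [-21, -126, -756, -4536, -27216]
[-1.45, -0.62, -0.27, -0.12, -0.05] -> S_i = -1.45*0.43^i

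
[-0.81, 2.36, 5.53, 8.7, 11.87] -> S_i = -0.81 + 3.17*i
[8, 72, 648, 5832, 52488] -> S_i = 8*9^i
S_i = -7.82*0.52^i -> [-7.82, -4.07, -2.11, -1.1, -0.57]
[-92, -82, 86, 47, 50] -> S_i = Random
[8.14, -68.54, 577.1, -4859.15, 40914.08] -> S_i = 8.14*(-8.42)^i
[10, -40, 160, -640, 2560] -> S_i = 10*-4^i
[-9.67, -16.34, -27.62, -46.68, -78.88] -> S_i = -9.67*1.69^i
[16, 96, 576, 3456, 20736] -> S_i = 16*6^i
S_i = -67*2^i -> [-67, -134, -268, -536, -1072]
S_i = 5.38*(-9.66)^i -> [5.38, -51.97, 502.04, -4849.69, 46847.97]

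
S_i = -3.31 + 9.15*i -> [-3.31, 5.84, 14.99, 24.14, 33.29]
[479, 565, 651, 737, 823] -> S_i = 479 + 86*i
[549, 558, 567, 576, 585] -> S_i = 549 + 9*i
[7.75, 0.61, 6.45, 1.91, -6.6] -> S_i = Random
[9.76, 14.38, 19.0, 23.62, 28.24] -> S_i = 9.76 + 4.62*i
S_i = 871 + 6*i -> [871, 877, 883, 889, 895]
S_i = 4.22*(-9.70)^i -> [4.22, -40.93, 397.06, -3851.48, 37359.36]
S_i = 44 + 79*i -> [44, 123, 202, 281, 360]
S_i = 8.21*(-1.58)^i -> [8.21, -12.97, 20.5, -32.38, 51.16]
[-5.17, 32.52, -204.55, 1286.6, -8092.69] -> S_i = -5.17*(-6.29)^i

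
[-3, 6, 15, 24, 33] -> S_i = -3 + 9*i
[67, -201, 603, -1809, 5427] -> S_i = 67*-3^i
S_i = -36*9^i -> [-36, -324, -2916, -26244, -236196]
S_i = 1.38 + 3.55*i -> [1.38, 4.93, 8.48, 12.03, 15.58]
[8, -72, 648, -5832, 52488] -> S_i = 8*-9^i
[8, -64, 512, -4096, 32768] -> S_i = 8*-8^i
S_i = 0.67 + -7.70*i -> [0.67, -7.03, -14.73, -22.43, -30.13]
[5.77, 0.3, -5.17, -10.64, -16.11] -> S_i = 5.77 + -5.47*i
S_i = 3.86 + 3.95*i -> [3.86, 7.81, 11.76, 15.71, 19.66]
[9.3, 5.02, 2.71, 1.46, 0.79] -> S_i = 9.30*0.54^i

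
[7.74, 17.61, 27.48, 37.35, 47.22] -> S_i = 7.74 + 9.87*i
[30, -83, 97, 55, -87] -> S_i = Random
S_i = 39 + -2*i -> [39, 37, 35, 33, 31]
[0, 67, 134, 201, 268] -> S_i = 0 + 67*i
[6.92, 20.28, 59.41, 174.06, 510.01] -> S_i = 6.92*2.93^i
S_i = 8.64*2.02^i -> [8.64, 17.45, 35.25, 71.21, 143.85]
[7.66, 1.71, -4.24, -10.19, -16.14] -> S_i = 7.66 + -5.95*i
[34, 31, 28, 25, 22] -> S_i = 34 + -3*i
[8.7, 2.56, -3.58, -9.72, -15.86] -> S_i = 8.70 + -6.14*i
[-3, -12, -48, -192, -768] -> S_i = -3*4^i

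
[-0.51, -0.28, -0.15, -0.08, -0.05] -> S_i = -0.51*0.55^i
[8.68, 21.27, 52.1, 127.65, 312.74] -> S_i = 8.68*2.45^i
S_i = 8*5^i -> [8, 40, 200, 1000, 5000]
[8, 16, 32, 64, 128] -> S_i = 8*2^i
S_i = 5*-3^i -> [5, -15, 45, -135, 405]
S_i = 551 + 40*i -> [551, 591, 631, 671, 711]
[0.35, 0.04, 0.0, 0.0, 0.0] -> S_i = 0.35*0.11^i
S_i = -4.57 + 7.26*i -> [-4.57, 2.69, 9.95, 17.21, 24.47]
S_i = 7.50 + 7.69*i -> [7.5, 15.19, 22.88, 30.57, 38.26]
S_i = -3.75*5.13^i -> [-3.75, -19.24, -98.69, -506.27, -2597.17]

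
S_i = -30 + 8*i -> [-30, -22, -14, -6, 2]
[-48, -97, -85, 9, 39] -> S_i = Random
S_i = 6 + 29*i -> [6, 35, 64, 93, 122]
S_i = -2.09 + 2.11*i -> [-2.09, 0.02, 2.13, 4.24, 6.35]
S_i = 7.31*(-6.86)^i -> [7.31, -50.15, 344.01, -2359.88, 16188.77]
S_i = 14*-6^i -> [14, -84, 504, -3024, 18144]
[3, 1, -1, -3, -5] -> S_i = 3 + -2*i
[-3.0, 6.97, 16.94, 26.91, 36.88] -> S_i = -3.00 + 9.97*i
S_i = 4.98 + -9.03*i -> [4.98, -4.05, -13.08, -22.11, -31.14]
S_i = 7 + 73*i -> [7, 80, 153, 226, 299]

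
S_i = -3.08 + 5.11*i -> [-3.08, 2.03, 7.14, 12.25, 17.36]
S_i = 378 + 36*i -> [378, 414, 450, 486, 522]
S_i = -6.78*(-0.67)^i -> [-6.78, 4.54, -3.04, 2.04, -1.37]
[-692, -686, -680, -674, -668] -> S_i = -692 + 6*i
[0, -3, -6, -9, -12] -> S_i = 0 + -3*i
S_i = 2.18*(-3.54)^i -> [2.18, -7.72, 27.32, -96.71, 342.35]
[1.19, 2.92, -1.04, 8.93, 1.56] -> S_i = Random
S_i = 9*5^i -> [9, 45, 225, 1125, 5625]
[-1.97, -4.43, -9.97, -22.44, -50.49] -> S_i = -1.97*2.25^i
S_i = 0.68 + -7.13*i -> [0.68, -6.45, -13.58, -20.71, -27.84]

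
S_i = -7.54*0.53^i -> [-7.54, -4.0, -2.12, -1.12, -0.59]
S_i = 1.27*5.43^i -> [1.27, 6.9, 37.45, 203.33, 1104.09]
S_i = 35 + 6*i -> [35, 41, 47, 53, 59]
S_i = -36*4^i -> [-36, -144, -576, -2304, -9216]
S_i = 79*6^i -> [79, 474, 2844, 17064, 102384]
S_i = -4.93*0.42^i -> [-4.93, -2.07, -0.87, -0.37, -0.15]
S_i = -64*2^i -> [-64, -128, -256, -512, -1024]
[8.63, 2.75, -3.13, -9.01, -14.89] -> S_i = 8.63 + -5.88*i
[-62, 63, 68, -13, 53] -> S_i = Random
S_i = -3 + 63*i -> [-3, 60, 123, 186, 249]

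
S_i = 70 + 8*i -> [70, 78, 86, 94, 102]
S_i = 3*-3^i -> [3, -9, 27, -81, 243]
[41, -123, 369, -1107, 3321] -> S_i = 41*-3^i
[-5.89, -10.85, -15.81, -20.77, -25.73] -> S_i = -5.89 + -4.96*i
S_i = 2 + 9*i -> [2, 11, 20, 29, 38]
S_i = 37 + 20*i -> [37, 57, 77, 97, 117]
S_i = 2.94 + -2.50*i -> [2.94, 0.44, -2.06, -4.56, -7.06]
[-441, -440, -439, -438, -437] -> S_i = -441 + 1*i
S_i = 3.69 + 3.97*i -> [3.69, 7.66, 11.63, 15.6, 19.57]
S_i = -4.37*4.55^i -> [-4.37, -19.88, -90.47, -411.64, -1872.95]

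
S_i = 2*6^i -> [2, 12, 72, 432, 2592]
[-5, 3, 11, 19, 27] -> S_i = -5 + 8*i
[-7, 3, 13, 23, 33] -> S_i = -7 + 10*i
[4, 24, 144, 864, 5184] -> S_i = 4*6^i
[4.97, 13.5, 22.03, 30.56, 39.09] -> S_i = 4.97 + 8.53*i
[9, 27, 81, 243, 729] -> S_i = 9*3^i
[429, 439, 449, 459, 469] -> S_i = 429 + 10*i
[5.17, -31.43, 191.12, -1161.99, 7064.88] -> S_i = 5.17*(-6.08)^i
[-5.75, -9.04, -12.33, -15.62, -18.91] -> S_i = -5.75 + -3.29*i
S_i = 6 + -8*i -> [6, -2, -10, -18, -26]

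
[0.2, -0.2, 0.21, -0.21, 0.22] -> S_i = 0.20*(-1.02)^i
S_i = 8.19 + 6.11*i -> [8.19, 14.3, 20.41, 26.52, 32.63]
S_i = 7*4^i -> [7, 28, 112, 448, 1792]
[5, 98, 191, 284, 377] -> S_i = 5 + 93*i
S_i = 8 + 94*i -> [8, 102, 196, 290, 384]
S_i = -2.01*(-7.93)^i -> [-2.01, 15.94, -126.4, 1002.34, -7948.57]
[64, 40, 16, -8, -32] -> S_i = 64 + -24*i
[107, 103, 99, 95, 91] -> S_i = 107 + -4*i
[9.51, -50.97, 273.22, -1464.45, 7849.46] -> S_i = 9.51*(-5.36)^i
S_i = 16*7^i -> [16, 112, 784, 5488, 38416]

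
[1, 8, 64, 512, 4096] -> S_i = 1*8^i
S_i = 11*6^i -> [11, 66, 396, 2376, 14256]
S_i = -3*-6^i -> [-3, 18, -108, 648, -3888]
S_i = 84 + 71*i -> [84, 155, 226, 297, 368]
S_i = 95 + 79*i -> [95, 174, 253, 332, 411]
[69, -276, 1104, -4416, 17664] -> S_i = 69*-4^i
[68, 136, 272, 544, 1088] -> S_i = 68*2^i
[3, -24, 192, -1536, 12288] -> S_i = 3*-8^i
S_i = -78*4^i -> [-78, -312, -1248, -4992, -19968]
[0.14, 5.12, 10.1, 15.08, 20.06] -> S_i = 0.14 + 4.98*i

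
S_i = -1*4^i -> [-1, -4, -16, -64, -256]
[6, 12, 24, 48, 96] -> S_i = 6*2^i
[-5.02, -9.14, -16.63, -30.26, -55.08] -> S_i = -5.02*1.82^i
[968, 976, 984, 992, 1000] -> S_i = 968 + 8*i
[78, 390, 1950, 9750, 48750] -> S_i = 78*5^i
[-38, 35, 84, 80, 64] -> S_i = Random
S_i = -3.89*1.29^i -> [-3.89, -5.02, -6.47, -8.35, -10.77]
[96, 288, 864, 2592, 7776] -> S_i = 96*3^i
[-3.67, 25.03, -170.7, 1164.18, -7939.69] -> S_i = -3.67*(-6.82)^i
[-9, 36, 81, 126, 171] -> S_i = -9 + 45*i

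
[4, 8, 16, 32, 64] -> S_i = 4*2^i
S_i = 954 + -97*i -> [954, 857, 760, 663, 566]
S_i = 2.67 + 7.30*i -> [2.67, 9.97, 17.27, 24.57, 31.87]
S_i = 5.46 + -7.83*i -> [5.46, -2.37, -10.2, -18.03, -25.86]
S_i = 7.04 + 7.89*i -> [7.04, 14.93, 22.82, 30.71, 38.6]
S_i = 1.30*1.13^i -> [1.3, 1.47, 1.66, 1.88, 2.12]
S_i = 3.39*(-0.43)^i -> [3.39, -1.46, 0.63, -0.27, 0.12]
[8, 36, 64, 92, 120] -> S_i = 8 + 28*i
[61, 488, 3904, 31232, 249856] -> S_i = 61*8^i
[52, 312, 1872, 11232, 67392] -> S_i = 52*6^i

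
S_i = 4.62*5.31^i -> [4.62, 24.53, 130.27, 691.71, 3672.99]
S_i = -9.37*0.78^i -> [-9.37, -7.31, -5.7, -4.45, -3.47]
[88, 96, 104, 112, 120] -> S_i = 88 + 8*i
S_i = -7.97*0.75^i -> [-7.97, -5.98, -4.48, -3.36, -2.52]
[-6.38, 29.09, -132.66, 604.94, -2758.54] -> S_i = -6.38*(-4.56)^i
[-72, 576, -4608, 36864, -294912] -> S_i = -72*-8^i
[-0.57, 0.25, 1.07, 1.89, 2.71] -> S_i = -0.57 + 0.82*i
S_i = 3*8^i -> [3, 24, 192, 1536, 12288]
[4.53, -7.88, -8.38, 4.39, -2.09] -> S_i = Random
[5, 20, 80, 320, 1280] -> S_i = 5*4^i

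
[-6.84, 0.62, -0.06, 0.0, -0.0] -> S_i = -6.84*(-0.09)^i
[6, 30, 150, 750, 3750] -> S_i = 6*5^i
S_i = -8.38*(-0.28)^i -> [-8.38, 2.35, -0.66, 0.18, -0.05]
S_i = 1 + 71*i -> [1, 72, 143, 214, 285]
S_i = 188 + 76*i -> [188, 264, 340, 416, 492]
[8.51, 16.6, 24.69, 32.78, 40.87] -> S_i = 8.51 + 8.09*i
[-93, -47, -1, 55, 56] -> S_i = Random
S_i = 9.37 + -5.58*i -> [9.37, 3.79, -1.79, -7.37, -12.95]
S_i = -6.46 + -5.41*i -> [-6.46, -11.87, -17.28, -22.69, -28.1]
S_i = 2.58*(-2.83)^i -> [2.58, -7.3, 20.66, -58.48, 165.49]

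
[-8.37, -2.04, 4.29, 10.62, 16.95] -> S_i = -8.37 + 6.33*i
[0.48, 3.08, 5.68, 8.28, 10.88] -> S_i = 0.48 + 2.60*i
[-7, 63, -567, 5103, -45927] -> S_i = -7*-9^i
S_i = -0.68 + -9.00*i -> [-0.68, -9.68, -18.68, -27.68, -36.68]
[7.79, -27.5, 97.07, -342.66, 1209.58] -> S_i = 7.79*(-3.53)^i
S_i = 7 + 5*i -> [7, 12, 17, 22, 27]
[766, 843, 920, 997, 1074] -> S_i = 766 + 77*i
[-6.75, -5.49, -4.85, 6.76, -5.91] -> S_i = Random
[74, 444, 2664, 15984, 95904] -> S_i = 74*6^i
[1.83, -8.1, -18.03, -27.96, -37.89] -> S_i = 1.83 + -9.93*i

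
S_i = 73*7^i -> [73, 511, 3577, 25039, 175273]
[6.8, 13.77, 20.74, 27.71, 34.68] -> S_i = 6.80 + 6.97*i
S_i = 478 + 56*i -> [478, 534, 590, 646, 702]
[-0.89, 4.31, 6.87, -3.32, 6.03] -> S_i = Random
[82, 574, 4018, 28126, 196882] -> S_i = 82*7^i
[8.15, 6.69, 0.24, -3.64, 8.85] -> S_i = Random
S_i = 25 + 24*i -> [25, 49, 73, 97, 121]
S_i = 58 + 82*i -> [58, 140, 222, 304, 386]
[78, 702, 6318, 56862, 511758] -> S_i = 78*9^i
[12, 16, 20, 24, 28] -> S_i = 12 + 4*i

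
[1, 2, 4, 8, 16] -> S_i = 1*2^i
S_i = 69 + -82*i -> [69, -13, -95, -177, -259]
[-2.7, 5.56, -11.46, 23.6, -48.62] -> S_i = -2.70*(-2.06)^i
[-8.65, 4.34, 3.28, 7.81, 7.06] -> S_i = Random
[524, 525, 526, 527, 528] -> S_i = 524 + 1*i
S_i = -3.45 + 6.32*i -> [-3.45, 2.87, 9.19, 15.51, 21.83]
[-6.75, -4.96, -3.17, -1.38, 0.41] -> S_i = -6.75 + 1.79*i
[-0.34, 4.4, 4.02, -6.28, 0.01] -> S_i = Random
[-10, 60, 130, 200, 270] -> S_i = -10 + 70*i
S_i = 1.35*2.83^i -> [1.35, 3.82, 10.81, 30.6, 86.59]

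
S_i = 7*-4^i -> [7, -28, 112, -448, 1792]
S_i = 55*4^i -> [55, 220, 880, 3520, 14080]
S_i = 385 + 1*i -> [385, 386, 387, 388, 389]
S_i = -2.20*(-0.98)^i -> [-2.2, 2.16, -2.11, 2.07, -2.03]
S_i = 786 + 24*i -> [786, 810, 834, 858, 882]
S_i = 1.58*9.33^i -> [1.58, 14.74, 137.54, 1283.22, 11972.47]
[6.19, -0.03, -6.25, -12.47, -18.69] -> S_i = 6.19 + -6.22*i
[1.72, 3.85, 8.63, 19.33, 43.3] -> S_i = 1.72*2.24^i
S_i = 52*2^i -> [52, 104, 208, 416, 832]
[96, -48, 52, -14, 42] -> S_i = Random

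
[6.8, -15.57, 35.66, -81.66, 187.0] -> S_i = 6.80*(-2.29)^i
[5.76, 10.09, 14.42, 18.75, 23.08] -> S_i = 5.76 + 4.33*i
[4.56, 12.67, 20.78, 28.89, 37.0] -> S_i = 4.56 + 8.11*i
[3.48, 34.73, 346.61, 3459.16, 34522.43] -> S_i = 3.48*9.98^i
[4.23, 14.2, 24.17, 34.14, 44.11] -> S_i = 4.23 + 9.97*i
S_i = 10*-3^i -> [10, -30, 90, -270, 810]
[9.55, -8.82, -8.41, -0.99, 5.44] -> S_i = Random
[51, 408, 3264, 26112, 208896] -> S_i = 51*8^i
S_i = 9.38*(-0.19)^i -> [9.38, -1.78, 0.34, -0.06, 0.01]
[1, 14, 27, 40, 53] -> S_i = 1 + 13*i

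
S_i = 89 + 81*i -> [89, 170, 251, 332, 413]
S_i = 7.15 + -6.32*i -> [7.15, 0.83, -5.49, -11.81, -18.13]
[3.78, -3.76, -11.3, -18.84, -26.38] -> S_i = 3.78 + -7.54*i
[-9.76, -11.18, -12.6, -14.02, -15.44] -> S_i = -9.76 + -1.42*i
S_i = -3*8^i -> [-3, -24, -192, -1536, -12288]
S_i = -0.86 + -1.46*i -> [-0.86, -2.32, -3.78, -5.24, -6.7]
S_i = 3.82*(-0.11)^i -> [3.82, -0.42, 0.05, -0.01, 0.0]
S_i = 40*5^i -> [40, 200, 1000, 5000, 25000]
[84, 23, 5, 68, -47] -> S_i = Random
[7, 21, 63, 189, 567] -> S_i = 7*3^i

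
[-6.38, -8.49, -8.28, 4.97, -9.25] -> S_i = Random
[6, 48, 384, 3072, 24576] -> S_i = 6*8^i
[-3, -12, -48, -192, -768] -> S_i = -3*4^i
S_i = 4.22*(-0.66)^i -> [4.22, -2.79, 1.84, -1.21, 0.8]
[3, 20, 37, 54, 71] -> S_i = 3 + 17*i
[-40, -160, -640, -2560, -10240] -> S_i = -40*4^i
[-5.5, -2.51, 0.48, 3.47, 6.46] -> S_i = -5.50 + 2.99*i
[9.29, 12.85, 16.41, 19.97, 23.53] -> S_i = 9.29 + 3.56*i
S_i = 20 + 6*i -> [20, 26, 32, 38, 44]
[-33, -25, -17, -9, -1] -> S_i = -33 + 8*i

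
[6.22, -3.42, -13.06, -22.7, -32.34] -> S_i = 6.22 + -9.64*i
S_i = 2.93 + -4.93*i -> [2.93, -2.0, -6.93, -11.86, -16.79]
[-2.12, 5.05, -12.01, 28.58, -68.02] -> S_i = -2.12*(-2.38)^i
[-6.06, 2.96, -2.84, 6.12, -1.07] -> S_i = Random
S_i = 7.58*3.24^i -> [7.58, 24.56, 79.57, 257.81, 835.31]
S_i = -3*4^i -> [-3, -12, -48, -192, -768]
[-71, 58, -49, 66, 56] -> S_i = Random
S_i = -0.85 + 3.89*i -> [-0.85, 3.04, 6.93, 10.82, 14.71]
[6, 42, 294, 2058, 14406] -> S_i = 6*7^i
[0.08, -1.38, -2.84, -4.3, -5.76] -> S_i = 0.08 + -1.46*i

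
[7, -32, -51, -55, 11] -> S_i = Random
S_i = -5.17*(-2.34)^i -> [-5.17, 12.1, -28.31, 66.24, -155.01]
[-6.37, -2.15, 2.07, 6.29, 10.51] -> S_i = -6.37 + 4.22*i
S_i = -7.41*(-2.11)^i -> [-7.41, 15.64, -32.99, 69.61, -146.88]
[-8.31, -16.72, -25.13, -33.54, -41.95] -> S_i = -8.31 + -8.41*i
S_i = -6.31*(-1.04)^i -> [-6.31, 6.56, -6.82, 7.1, -7.38]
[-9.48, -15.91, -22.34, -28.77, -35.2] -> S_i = -9.48 + -6.43*i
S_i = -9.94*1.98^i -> [-9.94, -19.68, -38.97, -77.16, -152.77]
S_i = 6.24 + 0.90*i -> [6.24, 7.14, 8.04, 8.94, 9.84]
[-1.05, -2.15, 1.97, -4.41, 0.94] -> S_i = Random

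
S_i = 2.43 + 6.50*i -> [2.43, 8.93, 15.43, 21.93, 28.43]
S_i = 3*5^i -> [3, 15, 75, 375, 1875]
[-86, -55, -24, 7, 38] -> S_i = -86 + 31*i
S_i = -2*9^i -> [-2, -18, -162, -1458, -13122]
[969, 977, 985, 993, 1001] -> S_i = 969 + 8*i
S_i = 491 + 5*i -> [491, 496, 501, 506, 511]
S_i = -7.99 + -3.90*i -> [-7.99, -11.89, -15.79, -19.69, -23.59]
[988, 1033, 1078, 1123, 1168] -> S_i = 988 + 45*i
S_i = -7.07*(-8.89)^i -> [-7.07, 62.85, -558.76, 4967.35, -44159.73]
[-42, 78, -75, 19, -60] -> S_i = Random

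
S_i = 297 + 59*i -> [297, 356, 415, 474, 533]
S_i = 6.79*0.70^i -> [6.79, 4.75, 3.33, 2.33, 1.63]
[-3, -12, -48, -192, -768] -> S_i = -3*4^i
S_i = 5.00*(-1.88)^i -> [5.0, -9.4, 17.67, -33.22, 62.46]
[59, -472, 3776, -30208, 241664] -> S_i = 59*-8^i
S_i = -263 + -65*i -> [-263, -328, -393, -458, -523]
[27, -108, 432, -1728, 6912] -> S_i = 27*-4^i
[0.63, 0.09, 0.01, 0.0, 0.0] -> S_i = 0.63*0.14^i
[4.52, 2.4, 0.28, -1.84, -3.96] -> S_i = 4.52 + -2.12*i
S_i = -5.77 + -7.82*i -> [-5.77, -13.59, -21.41, -29.23, -37.05]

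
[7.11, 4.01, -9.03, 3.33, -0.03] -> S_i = Random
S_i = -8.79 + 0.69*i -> [-8.79, -8.1, -7.41, -6.72, -6.03]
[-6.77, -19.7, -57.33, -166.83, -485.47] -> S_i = -6.77*2.91^i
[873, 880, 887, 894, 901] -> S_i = 873 + 7*i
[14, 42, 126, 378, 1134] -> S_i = 14*3^i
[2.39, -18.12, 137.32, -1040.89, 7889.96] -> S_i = 2.39*(-7.58)^i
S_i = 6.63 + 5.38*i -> [6.63, 12.01, 17.39, 22.77, 28.15]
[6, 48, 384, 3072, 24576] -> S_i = 6*8^i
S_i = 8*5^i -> [8, 40, 200, 1000, 5000]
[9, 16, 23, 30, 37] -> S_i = 9 + 7*i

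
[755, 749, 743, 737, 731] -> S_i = 755 + -6*i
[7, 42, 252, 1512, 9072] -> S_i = 7*6^i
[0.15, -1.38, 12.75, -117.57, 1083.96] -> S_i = 0.15*(-9.22)^i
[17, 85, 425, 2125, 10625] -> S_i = 17*5^i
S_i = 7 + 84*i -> [7, 91, 175, 259, 343]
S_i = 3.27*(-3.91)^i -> [3.27, -12.79, 49.99, -195.47, 764.28]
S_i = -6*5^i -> [-6, -30, -150, -750, -3750]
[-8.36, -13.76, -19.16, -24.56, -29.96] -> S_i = -8.36 + -5.40*i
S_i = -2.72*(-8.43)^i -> [-2.72, 22.93, -193.3, 1629.49, -13736.6]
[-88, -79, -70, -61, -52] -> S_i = -88 + 9*i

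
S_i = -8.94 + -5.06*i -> [-8.94, -14.0, -19.06, -24.12, -29.18]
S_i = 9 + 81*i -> [9, 90, 171, 252, 333]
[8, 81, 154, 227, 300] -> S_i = 8 + 73*i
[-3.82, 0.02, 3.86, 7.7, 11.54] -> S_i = -3.82 + 3.84*i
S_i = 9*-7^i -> [9, -63, 441, -3087, 21609]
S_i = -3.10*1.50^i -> [-3.1, -4.65, -6.98, -10.46, -15.69]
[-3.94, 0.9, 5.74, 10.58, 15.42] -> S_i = -3.94 + 4.84*i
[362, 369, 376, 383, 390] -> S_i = 362 + 7*i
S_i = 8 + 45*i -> [8, 53, 98, 143, 188]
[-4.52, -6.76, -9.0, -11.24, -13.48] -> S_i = -4.52 + -2.24*i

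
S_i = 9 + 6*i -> [9, 15, 21, 27, 33]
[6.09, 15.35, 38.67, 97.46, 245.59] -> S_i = 6.09*2.52^i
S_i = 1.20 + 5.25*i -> [1.2, 6.45, 11.7, 16.95, 22.2]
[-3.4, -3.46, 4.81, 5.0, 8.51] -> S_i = Random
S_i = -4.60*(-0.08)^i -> [-4.6, 0.37, -0.03, 0.0, -0.0]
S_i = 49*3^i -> [49, 147, 441, 1323, 3969]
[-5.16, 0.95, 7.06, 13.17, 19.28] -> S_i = -5.16 + 6.11*i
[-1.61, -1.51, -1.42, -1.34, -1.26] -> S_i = -1.61*0.94^i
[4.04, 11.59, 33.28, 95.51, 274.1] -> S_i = 4.04*2.87^i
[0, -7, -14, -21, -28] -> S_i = 0 + -7*i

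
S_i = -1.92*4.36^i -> [-1.92, -8.37, -36.5, -159.13, -693.82]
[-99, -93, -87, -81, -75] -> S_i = -99 + 6*i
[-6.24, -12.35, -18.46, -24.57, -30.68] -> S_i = -6.24 + -6.11*i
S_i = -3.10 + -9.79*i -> [-3.1, -12.89, -22.68, -32.47, -42.26]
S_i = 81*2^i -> [81, 162, 324, 648, 1296]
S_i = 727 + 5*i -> [727, 732, 737, 742, 747]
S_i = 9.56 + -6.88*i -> [9.56, 2.68, -4.2, -11.08, -17.96]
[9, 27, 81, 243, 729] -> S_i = 9*3^i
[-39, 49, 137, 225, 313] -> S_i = -39 + 88*i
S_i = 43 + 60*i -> [43, 103, 163, 223, 283]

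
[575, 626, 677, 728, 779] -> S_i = 575 + 51*i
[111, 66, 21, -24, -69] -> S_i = 111 + -45*i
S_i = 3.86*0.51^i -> [3.86, 1.97, 1.0, 0.51, 0.26]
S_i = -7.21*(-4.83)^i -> [-7.21, 34.82, -168.2, 812.41, -3923.95]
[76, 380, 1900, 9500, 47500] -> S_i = 76*5^i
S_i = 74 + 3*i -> [74, 77, 80, 83, 86]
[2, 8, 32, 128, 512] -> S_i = 2*4^i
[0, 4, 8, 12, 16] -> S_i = 0 + 4*i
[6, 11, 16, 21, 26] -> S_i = 6 + 5*i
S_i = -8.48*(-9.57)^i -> [-8.48, 81.15, -776.64, 7432.44, -71128.49]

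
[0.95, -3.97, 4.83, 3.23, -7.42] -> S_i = Random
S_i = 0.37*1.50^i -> [0.37, 0.55, 0.83, 1.25, 1.87]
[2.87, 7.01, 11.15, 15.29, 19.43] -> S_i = 2.87 + 4.14*i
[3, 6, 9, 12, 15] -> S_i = 3 + 3*i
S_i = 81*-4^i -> [81, -324, 1296, -5184, 20736]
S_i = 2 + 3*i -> [2, 5, 8, 11, 14]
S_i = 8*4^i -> [8, 32, 128, 512, 2048]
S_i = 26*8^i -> [26, 208, 1664, 13312, 106496]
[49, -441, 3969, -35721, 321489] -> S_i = 49*-9^i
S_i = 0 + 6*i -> [0, 6, 12, 18, 24]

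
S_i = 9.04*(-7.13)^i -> [9.04, -64.46, 459.57, -3276.7, 23362.89]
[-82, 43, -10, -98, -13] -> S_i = Random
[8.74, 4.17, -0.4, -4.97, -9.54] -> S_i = 8.74 + -4.57*i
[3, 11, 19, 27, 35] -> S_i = 3 + 8*i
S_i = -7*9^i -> [-7, -63, -567, -5103, -45927]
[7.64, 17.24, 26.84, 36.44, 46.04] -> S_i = 7.64 + 9.60*i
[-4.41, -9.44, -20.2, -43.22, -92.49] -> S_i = -4.41*2.14^i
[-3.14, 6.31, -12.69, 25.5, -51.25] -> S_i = -3.14*(-2.01)^i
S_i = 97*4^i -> [97, 388, 1552, 6208, 24832]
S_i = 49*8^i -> [49, 392, 3136, 25088, 200704]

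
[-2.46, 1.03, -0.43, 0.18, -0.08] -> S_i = -2.46*(-0.42)^i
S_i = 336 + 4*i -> [336, 340, 344, 348, 352]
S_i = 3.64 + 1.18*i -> [3.64, 4.82, 6.0, 7.18, 8.36]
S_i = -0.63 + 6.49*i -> [-0.63, 5.86, 12.35, 18.84, 25.33]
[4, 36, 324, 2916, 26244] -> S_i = 4*9^i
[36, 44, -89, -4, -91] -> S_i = Random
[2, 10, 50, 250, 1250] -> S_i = 2*5^i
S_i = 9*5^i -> [9, 45, 225, 1125, 5625]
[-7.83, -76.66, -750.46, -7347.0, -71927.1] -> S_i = -7.83*9.79^i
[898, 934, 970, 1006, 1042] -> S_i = 898 + 36*i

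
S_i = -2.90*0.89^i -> [-2.9, -2.58, -2.3, -2.04, -1.82]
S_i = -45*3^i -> [-45, -135, -405, -1215, -3645]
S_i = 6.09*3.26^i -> [6.09, 19.85, 64.72, 210.99, 687.84]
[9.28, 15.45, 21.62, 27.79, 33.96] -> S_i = 9.28 + 6.17*i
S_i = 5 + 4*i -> [5, 9, 13, 17, 21]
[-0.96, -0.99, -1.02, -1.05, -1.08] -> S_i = -0.96*1.03^i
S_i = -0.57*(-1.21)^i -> [-0.57, 0.69, -0.83, 1.01, -1.22]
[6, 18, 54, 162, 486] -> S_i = 6*3^i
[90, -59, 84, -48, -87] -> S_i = Random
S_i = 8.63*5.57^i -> [8.63, 48.07, 267.74, 1491.34, 8306.76]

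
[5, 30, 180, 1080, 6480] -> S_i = 5*6^i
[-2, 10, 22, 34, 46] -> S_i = -2 + 12*i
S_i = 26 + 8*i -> [26, 34, 42, 50, 58]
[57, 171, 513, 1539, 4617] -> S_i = 57*3^i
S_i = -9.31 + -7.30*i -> [-9.31, -16.61, -23.91, -31.21, -38.51]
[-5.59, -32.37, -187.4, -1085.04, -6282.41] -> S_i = -5.59*5.79^i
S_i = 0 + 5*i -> [0, 5, 10, 15, 20]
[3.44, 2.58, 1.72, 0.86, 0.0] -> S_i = 3.44 + -0.86*i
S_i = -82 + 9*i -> [-82, -73, -64, -55, -46]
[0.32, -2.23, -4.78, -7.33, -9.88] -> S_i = 0.32 + -2.55*i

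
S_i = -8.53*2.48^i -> [-8.53, -21.15, -52.46, -130.11, -322.67]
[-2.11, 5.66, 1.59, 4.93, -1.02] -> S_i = Random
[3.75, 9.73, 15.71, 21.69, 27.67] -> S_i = 3.75 + 5.98*i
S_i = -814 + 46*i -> [-814, -768, -722, -676, -630]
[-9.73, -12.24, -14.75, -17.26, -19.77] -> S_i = -9.73 + -2.51*i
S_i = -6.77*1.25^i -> [-6.77, -8.46, -10.58, -13.22, -16.53]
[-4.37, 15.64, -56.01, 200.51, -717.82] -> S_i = -4.37*(-3.58)^i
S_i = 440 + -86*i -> [440, 354, 268, 182, 96]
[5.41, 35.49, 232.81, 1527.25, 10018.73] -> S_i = 5.41*6.56^i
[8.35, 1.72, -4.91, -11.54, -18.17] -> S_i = 8.35 + -6.63*i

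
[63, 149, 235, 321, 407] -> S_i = 63 + 86*i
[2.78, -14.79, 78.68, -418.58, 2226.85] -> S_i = 2.78*(-5.32)^i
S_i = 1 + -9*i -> [1, -8, -17, -26, -35]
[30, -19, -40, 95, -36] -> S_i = Random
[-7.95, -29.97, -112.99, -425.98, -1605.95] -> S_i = -7.95*3.77^i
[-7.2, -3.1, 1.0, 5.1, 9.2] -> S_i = -7.20 + 4.10*i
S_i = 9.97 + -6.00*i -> [9.97, 3.97, -2.03, -8.03, -14.03]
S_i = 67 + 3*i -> [67, 70, 73, 76, 79]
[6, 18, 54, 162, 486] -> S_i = 6*3^i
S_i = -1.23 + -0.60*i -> [-1.23, -1.83, -2.43, -3.03, -3.63]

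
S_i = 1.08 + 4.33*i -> [1.08, 5.41, 9.74, 14.07, 18.4]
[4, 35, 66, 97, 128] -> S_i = 4 + 31*i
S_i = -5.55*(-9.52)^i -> [-5.55, 52.84, -503.0, 4788.55, -45586.98]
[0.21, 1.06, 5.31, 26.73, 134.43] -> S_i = 0.21*5.03^i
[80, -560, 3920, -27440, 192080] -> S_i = 80*-7^i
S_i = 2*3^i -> [2, 6, 18, 54, 162]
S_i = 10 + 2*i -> [10, 12, 14, 16, 18]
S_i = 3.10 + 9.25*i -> [3.1, 12.35, 21.6, 30.85, 40.1]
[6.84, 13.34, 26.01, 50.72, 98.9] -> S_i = 6.84*1.95^i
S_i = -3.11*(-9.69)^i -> [-3.11, 30.14, -292.02, 2829.64, -27419.25]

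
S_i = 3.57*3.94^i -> [3.57, 14.07, 55.42, 218.35, 860.31]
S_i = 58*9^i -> [58, 522, 4698, 42282, 380538]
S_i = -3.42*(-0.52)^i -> [-3.42, 1.78, -0.92, 0.48, -0.25]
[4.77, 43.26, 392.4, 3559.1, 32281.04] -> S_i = 4.77*9.07^i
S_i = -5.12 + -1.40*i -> [-5.12, -6.52, -7.92, -9.32, -10.72]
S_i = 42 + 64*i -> [42, 106, 170, 234, 298]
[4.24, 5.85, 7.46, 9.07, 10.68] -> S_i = 4.24 + 1.61*i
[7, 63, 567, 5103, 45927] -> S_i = 7*9^i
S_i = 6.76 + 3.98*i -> [6.76, 10.74, 14.72, 18.7, 22.68]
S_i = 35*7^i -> [35, 245, 1715, 12005, 84035]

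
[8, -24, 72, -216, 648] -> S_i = 8*-3^i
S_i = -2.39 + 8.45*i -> [-2.39, 6.06, 14.51, 22.96, 31.41]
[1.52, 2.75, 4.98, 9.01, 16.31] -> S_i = 1.52*1.81^i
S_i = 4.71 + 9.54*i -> [4.71, 14.25, 23.79, 33.33, 42.87]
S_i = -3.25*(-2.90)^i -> [-3.25, 9.42, -27.33, 79.26, -229.87]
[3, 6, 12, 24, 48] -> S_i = 3*2^i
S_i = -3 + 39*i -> [-3, 36, 75, 114, 153]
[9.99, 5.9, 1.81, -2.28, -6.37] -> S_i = 9.99 + -4.09*i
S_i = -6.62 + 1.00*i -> [-6.62, -5.62, -4.62, -3.62, -2.62]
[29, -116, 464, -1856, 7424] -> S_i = 29*-4^i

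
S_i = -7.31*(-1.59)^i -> [-7.31, 11.62, -18.48, 29.38, -46.72]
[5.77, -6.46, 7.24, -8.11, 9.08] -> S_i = 5.77*(-1.12)^i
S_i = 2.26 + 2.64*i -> [2.26, 4.9, 7.54, 10.18, 12.82]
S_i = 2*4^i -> [2, 8, 32, 128, 512]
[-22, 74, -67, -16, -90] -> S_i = Random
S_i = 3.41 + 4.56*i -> [3.41, 7.97, 12.53, 17.09, 21.65]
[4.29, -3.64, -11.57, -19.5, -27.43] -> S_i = 4.29 + -7.93*i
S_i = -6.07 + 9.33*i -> [-6.07, 3.26, 12.59, 21.92, 31.25]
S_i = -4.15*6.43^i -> [-4.15, -26.68, -171.58, -1103.27, -7094.01]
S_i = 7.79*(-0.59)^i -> [7.79, -4.6, 2.71, -1.6, 0.94]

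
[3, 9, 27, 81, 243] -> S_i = 3*3^i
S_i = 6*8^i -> [6, 48, 384, 3072, 24576]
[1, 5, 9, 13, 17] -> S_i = 1 + 4*i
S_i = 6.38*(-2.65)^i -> [6.38, -16.91, 44.8, -118.73, 314.63]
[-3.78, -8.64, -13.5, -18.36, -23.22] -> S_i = -3.78 + -4.86*i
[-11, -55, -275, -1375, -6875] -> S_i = -11*5^i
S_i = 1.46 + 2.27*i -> [1.46, 3.73, 6.0, 8.27, 10.54]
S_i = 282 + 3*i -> [282, 285, 288, 291, 294]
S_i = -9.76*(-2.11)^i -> [-9.76, 20.59, -43.45, 91.68, -193.45]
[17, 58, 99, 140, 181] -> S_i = 17 + 41*i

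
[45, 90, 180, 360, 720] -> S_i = 45*2^i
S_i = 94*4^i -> [94, 376, 1504, 6016, 24064]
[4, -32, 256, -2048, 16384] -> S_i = 4*-8^i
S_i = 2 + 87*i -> [2, 89, 176, 263, 350]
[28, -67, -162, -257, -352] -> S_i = 28 + -95*i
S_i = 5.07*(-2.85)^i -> [5.07, -14.45, 41.18, -117.37, 334.49]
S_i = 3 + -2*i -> [3, 1, -1, -3, -5]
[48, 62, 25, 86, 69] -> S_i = Random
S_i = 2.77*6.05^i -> [2.77, 16.76, 101.39, 613.4, 3711.09]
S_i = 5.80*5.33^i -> [5.8, 30.91, 164.77, 878.23, 4680.98]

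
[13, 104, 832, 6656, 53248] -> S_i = 13*8^i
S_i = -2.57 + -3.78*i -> [-2.57, -6.35, -10.13, -13.91, -17.69]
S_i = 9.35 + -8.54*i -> [9.35, 0.81, -7.73, -16.27, -24.81]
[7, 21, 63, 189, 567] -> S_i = 7*3^i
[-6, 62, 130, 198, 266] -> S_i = -6 + 68*i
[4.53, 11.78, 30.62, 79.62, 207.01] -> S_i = 4.53*2.60^i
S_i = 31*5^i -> [31, 155, 775, 3875, 19375]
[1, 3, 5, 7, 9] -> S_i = 1 + 2*i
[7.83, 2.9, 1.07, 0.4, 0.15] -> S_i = 7.83*0.37^i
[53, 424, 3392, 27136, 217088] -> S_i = 53*8^i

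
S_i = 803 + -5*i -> [803, 798, 793, 788, 783]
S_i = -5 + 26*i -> [-5, 21, 47, 73, 99]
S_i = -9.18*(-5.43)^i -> [-9.18, 49.85, -270.67, 1469.75, -7980.72]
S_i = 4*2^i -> [4, 8, 16, 32, 64]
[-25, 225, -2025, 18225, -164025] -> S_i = -25*-9^i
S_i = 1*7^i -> [1, 7, 49, 343, 2401]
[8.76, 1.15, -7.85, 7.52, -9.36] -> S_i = Random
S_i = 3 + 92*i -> [3, 95, 187, 279, 371]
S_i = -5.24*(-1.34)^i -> [-5.24, 7.02, -9.41, 12.61, -16.89]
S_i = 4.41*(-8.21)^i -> [4.41, -36.21, 297.25, -2440.44, 20036.01]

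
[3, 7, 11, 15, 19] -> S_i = 3 + 4*i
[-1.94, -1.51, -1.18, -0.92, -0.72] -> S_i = -1.94*0.78^i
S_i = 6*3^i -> [6, 18, 54, 162, 486]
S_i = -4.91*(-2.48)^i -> [-4.91, 12.18, -30.2, 74.89, -185.73]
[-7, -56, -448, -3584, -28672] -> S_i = -7*8^i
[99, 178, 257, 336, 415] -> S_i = 99 + 79*i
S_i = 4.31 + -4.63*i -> [4.31, -0.32, -4.95, -9.58, -14.21]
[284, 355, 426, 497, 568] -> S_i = 284 + 71*i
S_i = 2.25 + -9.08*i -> [2.25, -6.83, -15.91, -24.99, -34.07]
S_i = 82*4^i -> [82, 328, 1312, 5248, 20992]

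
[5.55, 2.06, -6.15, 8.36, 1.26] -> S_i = Random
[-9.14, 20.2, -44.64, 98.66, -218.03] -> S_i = -9.14*(-2.21)^i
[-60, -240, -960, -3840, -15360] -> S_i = -60*4^i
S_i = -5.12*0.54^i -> [-5.12, -2.76, -1.49, -0.81, -0.44]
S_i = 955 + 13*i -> [955, 968, 981, 994, 1007]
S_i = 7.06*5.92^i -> [7.06, 41.8, 247.43, 1464.77, 8671.45]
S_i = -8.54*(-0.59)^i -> [-8.54, 5.04, -2.97, 1.75, -1.03]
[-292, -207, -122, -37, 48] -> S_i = -292 + 85*i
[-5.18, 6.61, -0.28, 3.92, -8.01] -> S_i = Random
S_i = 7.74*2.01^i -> [7.74, 15.56, 31.27, 62.85, 126.34]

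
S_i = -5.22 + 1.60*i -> [-5.22, -3.62, -2.02, -0.42, 1.18]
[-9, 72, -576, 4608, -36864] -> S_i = -9*-8^i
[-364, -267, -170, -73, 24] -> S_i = -364 + 97*i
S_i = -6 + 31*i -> [-6, 25, 56, 87, 118]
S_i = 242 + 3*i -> [242, 245, 248, 251, 254]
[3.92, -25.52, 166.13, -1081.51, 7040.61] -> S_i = 3.92*(-6.51)^i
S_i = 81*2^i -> [81, 162, 324, 648, 1296]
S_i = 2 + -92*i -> [2, -90, -182, -274, -366]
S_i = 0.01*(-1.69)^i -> [0.01, -0.02, 0.03, -0.05, 0.08]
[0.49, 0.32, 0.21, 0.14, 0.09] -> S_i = 0.49*0.66^i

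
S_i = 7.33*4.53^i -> [7.33, 33.2, 150.42, 681.39, 3086.72]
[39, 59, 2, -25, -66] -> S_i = Random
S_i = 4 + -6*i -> [4, -2, -8, -14, -20]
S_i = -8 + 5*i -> [-8, -3, 2, 7, 12]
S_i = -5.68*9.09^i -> [-5.68, -51.63, -469.33, -4266.19, -38779.65]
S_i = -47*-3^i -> [-47, 141, -423, 1269, -3807]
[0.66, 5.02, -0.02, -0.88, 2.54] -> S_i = Random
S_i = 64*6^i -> [64, 384, 2304, 13824, 82944]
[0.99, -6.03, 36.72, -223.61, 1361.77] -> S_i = 0.99*(-6.09)^i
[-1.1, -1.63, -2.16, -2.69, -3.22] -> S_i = -1.10 + -0.53*i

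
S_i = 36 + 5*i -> [36, 41, 46, 51, 56]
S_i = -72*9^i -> [-72, -648, -5832, -52488, -472392]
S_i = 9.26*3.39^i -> [9.26, 31.39, 106.42, 360.75, 1222.95]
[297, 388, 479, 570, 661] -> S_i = 297 + 91*i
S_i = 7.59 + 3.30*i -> [7.59, 10.89, 14.19, 17.49, 20.79]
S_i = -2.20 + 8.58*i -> [-2.2, 6.38, 14.96, 23.54, 32.12]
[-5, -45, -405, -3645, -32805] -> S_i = -5*9^i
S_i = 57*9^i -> [57, 513, 4617, 41553, 373977]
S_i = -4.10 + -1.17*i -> [-4.1, -5.27, -6.44, -7.61, -8.78]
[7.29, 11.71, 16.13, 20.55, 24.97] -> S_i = 7.29 + 4.42*i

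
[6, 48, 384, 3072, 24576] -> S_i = 6*8^i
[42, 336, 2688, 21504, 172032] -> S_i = 42*8^i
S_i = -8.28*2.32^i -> [-8.28, -19.21, -44.57, -103.39, -239.87]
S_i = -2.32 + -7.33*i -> [-2.32, -9.65, -16.98, -24.31, -31.64]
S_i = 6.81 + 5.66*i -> [6.81, 12.47, 18.13, 23.79, 29.45]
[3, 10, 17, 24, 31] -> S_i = 3 + 7*i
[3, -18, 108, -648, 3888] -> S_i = 3*-6^i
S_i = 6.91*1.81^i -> [6.91, 12.51, 22.64, 40.97, 74.16]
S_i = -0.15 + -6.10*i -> [-0.15, -6.25, -12.35, -18.45, -24.55]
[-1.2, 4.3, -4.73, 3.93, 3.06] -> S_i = Random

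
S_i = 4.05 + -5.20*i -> [4.05, -1.15, -6.35, -11.55, -16.75]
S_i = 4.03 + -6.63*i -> [4.03, -2.6, -9.23, -15.86, -22.49]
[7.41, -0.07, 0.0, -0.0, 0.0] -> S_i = 7.41*(-0.01)^i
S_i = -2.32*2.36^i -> [-2.32, -5.48, -12.92, -30.49, -71.97]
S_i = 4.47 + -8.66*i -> [4.47, -4.19, -12.85, -21.51, -30.17]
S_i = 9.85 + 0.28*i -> [9.85, 10.13, 10.41, 10.69, 10.97]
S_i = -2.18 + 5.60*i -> [-2.18, 3.42, 9.02, 14.62, 20.22]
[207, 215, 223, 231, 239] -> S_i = 207 + 8*i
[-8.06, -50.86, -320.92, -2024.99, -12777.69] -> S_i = -8.06*6.31^i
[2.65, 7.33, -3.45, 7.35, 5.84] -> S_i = Random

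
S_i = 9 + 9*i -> [9, 18, 27, 36, 45]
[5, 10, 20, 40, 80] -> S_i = 5*2^i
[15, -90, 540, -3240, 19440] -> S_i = 15*-6^i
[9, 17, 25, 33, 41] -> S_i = 9 + 8*i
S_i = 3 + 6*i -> [3, 9, 15, 21, 27]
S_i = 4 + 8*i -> [4, 12, 20, 28, 36]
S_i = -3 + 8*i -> [-3, 5, 13, 21, 29]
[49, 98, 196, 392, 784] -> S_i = 49*2^i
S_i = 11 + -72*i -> [11, -61, -133, -205, -277]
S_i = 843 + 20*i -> [843, 863, 883, 903, 923]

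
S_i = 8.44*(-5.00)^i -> [8.44, -42.2, 211.0, -1055.0, 5275.0]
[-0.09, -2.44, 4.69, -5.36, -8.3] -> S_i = Random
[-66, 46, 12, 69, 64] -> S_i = Random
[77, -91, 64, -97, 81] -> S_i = Random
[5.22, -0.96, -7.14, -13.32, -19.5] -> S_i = 5.22 + -6.18*i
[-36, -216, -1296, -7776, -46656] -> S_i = -36*6^i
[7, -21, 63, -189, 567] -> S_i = 7*-3^i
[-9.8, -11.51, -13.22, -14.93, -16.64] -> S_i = -9.80 + -1.71*i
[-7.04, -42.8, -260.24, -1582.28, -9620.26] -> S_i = -7.04*6.08^i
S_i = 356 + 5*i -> [356, 361, 366, 371, 376]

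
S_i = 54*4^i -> [54, 216, 864, 3456, 13824]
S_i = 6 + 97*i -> [6, 103, 200, 297, 394]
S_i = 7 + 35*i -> [7, 42, 77, 112, 147]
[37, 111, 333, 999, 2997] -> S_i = 37*3^i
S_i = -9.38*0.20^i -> [-9.38, -1.88, -0.38, -0.08, -0.02]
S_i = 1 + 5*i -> [1, 6, 11, 16, 21]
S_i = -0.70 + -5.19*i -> [-0.7, -5.89, -11.08, -16.27, -21.46]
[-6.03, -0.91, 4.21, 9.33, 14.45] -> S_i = -6.03 + 5.12*i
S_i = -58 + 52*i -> [-58, -6, 46, 98, 150]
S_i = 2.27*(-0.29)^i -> [2.27, -0.66, 0.19, -0.06, 0.02]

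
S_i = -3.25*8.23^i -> [-3.25, -26.75, -220.13, -1811.69, -14910.17]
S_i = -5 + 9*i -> [-5, 4, 13, 22, 31]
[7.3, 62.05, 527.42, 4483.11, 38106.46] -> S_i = 7.30*8.50^i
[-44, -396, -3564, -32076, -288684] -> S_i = -44*9^i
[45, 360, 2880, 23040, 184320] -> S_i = 45*8^i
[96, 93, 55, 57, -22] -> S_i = Random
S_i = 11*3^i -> [11, 33, 99, 297, 891]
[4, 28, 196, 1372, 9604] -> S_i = 4*7^i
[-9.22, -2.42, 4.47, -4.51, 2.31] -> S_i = Random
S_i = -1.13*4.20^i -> [-1.13, -4.75, -19.93, -83.72, -351.62]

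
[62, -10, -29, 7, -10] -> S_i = Random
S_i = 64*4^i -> [64, 256, 1024, 4096, 16384]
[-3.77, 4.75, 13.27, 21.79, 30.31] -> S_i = -3.77 + 8.52*i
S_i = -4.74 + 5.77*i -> [-4.74, 1.03, 6.8, 12.57, 18.34]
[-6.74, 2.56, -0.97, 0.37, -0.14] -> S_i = -6.74*(-0.38)^i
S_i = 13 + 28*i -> [13, 41, 69, 97, 125]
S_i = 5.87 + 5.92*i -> [5.87, 11.79, 17.71, 23.63, 29.55]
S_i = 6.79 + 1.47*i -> [6.79, 8.26, 9.73, 11.2, 12.67]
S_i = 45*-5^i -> [45, -225, 1125, -5625, 28125]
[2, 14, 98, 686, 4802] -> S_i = 2*7^i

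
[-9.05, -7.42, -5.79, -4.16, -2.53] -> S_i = -9.05 + 1.63*i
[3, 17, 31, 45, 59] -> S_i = 3 + 14*i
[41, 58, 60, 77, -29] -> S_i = Random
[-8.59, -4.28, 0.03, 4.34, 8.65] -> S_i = -8.59 + 4.31*i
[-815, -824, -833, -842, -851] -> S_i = -815 + -9*i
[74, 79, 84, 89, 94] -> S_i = 74 + 5*i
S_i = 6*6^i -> [6, 36, 216, 1296, 7776]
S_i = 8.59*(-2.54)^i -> [8.59, -21.82, 55.42, -140.76, 357.54]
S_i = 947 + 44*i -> [947, 991, 1035, 1079, 1123]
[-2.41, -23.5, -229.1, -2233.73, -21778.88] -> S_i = -2.41*9.75^i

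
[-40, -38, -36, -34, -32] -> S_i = -40 + 2*i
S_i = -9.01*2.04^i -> [-9.01, -18.38, -37.5, -76.49, -156.04]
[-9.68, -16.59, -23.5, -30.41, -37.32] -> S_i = -9.68 + -6.91*i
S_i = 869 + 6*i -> [869, 875, 881, 887, 893]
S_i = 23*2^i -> [23, 46, 92, 184, 368]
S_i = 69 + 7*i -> [69, 76, 83, 90, 97]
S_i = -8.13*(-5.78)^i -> [-8.13, 46.99, -271.61, 1569.91, -9074.07]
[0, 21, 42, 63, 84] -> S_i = 0 + 21*i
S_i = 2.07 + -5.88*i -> [2.07, -3.81, -9.69, -15.57, -21.45]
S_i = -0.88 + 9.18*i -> [-0.88, 8.3, 17.48, 26.66, 35.84]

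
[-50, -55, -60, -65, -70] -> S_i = -50 + -5*i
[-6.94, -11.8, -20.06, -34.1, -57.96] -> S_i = -6.94*1.70^i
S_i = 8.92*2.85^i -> [8.92, 25.42, 72.45, 206.49, 588.5]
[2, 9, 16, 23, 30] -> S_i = 2 + 7*i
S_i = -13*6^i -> [-13, -78, -468, -2808, -16848]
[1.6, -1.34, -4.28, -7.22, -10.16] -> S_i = 1.60 + -2.94*i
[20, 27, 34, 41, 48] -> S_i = 20 + 7*i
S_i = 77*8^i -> [77, 616, 4928, 39424, 315392]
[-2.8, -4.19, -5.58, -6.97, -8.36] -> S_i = -2.80 + -1.39*i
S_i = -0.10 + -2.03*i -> [-0.1, -2.13, -4.16, -6.19, -8.22]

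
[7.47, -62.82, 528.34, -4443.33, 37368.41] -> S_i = 7.47*(-8.41)^i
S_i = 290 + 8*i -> [290, 298, 306, 314, 322]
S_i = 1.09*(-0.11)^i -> [1.09, -0.12, 0.01, -0.0, 0.0]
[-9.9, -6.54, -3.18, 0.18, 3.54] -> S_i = -9.90 + 3.36*i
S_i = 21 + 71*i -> [21, 92, 163, 234, 305]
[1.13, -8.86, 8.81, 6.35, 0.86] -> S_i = Random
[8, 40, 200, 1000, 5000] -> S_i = 8*5^i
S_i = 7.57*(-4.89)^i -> [7.57, -37.02, 181.01, -885.16, 4328.44]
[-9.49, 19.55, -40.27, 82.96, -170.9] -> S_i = -9.49*(-2.06)^i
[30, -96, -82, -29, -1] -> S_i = Random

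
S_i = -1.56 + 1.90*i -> [-1.56, 0.34, 2.24, 4.14, 6.04]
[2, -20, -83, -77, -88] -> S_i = Random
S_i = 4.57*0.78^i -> [4.57, 3.56, 2.78, 2.17, 1.69]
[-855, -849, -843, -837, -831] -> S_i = -855 + 6*i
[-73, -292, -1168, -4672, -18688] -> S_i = -73*4^i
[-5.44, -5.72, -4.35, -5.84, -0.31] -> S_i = Random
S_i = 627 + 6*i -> [627, 633, 639, 645, 651]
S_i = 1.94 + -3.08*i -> [1.94, -1.14, -4.22, -7.3, -10.38]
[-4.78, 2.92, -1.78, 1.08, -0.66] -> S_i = -4.78*(-0.61)^i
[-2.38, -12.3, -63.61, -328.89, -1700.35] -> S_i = -2.38*5.17^i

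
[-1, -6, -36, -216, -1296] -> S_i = -1*6^i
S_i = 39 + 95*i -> [39, 134, 229, 324, 419]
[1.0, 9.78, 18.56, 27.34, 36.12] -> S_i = 1.00 + 8.78*i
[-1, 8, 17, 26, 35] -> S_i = -1 + 9*i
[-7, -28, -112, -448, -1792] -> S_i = -7*4^i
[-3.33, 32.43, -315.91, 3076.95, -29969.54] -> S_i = -3.33*(-9.74)^i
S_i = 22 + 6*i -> [22, 28, 34, 40, 46]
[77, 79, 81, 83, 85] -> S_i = 77 + 2*i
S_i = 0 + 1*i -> [0, 1, 2, 3, 4]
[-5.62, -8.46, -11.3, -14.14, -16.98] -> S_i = -5.62 + -2.84*i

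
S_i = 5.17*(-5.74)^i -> [5.17, -29.68, 170.34, -977.75, 5612.26]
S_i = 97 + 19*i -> [97, 116, 135, 154, 173]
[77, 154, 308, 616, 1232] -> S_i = 77*2^i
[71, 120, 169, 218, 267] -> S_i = 71 + 49*i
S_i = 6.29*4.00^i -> [6.29, 25.16, 100.64, 402.56, 1610.24]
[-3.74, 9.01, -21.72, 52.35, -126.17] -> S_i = -3.74*(-2.41)^i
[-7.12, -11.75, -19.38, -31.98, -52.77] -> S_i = -7.12*1.65^i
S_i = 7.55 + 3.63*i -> [7.55, 11.18, 14.81, 18.44, 22.07]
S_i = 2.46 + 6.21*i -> [2.46, 8.67, 14.88, 21.09, 27.3]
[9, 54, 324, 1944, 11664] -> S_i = 9*6^i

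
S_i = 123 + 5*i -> [123, 128, 133, 138, 143]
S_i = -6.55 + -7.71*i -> [-6.55, -14.26, -21.97, -29.68, -37.39]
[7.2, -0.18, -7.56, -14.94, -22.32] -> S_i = 7.20 + -7.38*i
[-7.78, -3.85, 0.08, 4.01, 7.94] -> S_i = -7.78 + 3.93*i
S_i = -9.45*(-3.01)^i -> [-9.45, 28.44, -85.62, 257.71, -775.71]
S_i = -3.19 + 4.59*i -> [-3.19, 1.4, 5.99, 10.58, 15.17]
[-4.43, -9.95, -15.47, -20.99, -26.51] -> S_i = -4.43 + -5.52*i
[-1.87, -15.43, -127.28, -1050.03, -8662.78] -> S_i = -1.87*8.25^i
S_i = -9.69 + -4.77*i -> [-9.69, -14.46, -19.23, -24.0, -28.77]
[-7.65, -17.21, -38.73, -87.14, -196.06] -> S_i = -7.65*2.25^i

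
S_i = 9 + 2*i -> [9, 11, 13, 15, 17]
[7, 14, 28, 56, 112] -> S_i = 7*2^i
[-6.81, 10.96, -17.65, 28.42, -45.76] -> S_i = -6.81*(-1.61)^i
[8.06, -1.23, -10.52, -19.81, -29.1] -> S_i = 8.06 + -9.29*i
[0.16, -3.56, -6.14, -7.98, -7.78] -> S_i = Random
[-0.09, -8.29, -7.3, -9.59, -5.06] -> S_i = Random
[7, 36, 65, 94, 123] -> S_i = 7 + 29*i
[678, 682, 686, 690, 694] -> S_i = 678 + 4*i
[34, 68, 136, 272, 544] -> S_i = 34*2^i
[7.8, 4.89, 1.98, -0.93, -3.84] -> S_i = 7.80 + -2.91*i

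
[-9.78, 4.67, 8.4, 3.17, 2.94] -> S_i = Random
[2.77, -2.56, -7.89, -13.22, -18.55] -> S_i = 2.77 + -5.33*i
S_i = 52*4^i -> [52, 208, 832, 3328, 13312]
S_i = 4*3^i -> [4, 12, 36, 108, 324]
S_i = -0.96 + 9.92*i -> [-0.96, 8.96, 18.88, 28.8, 38.72]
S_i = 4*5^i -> [4, 20, 100, 500, 2500]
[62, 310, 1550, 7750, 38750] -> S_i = 62*5^i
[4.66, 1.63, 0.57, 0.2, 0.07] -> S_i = 4.66*0.35^i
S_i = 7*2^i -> [7, 14, 28, 56, 112]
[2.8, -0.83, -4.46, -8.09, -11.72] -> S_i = 2.80 + -3.63*i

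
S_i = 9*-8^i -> [9, -72, 576, -4608, 36864]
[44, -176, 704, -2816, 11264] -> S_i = 44*-4^i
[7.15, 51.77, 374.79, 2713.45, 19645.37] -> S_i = 7.15*7.24^i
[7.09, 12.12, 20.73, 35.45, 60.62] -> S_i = 7.09*1.71^i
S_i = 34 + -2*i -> [34, 32, 30, 28, 26]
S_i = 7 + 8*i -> [7, 15, 23, 31, 39]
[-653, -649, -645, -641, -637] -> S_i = -653 + 4*i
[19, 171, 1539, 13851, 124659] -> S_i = 19*9^i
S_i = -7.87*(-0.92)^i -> [-7.87, 7.24, -6.66, 6.13, -5.64]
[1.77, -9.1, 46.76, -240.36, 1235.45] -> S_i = 1.77*(-5.14)^i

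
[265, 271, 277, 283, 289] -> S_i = 265 + 6*i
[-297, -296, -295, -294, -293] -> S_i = -297 + 1*i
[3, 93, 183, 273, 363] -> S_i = 3 + 90*i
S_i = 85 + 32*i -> [85, 117, 149, 181, 213]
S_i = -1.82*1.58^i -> [-1.82, -2.88, -4.54, -7.18, -11.34]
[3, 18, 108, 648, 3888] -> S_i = 3*6^i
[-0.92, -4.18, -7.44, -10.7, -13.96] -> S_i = -0.92 + -3.26*i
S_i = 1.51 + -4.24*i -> [1.51, -2.73, -6.97, -11.21, -15.45]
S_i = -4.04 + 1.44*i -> [-4.04, -2.6, -1.16, 0.28, 1.72]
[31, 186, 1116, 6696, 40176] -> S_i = 31*6^i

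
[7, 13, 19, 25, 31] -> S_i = 7 + 6*i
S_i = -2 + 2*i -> [-2, 0, 2, 4, 6]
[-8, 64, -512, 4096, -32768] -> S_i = -8*-8^i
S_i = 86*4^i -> [86, 344, 1376, 5504, 22016]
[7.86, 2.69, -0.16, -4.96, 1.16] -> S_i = Random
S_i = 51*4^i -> [51, 204, 816, 3264, 13056]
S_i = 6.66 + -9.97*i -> [6.66, -3.31, -13.28, -23.25, -33.22]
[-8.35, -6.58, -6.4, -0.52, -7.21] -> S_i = Random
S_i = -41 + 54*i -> [-41, 13, 67, 121, 175]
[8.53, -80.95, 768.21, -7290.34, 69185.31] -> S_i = 8.53*(-9.49)^i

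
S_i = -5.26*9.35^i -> [-5.26, -49.18, -459.84, -4299.53, -40200.57]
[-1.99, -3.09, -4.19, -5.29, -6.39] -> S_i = -1.99 + -1.10*i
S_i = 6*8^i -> [6, 48, 384, 3072, 24576]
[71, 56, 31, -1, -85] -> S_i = Random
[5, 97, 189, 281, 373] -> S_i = 5 + 92*i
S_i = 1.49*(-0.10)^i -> [1.49, -0.15, 0.01, -0.0, 0.0]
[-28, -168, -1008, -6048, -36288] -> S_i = -28*6^i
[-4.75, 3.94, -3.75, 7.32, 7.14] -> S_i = Random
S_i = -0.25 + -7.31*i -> [-0.25, -7.56, -14.87, -22.18, -29.49]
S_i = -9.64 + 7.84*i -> [-9.64, -1.8, 6.04, 13.88, 21.72]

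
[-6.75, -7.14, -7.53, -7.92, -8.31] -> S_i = -6.75 + -0.39*i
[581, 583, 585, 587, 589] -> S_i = 581 + 2*i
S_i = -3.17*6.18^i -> [-3.17, -19.59, -121.07, -748.21, -4623.95]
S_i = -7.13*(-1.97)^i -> [-7.13, 14.05, -27.67, 54.51, -107.39]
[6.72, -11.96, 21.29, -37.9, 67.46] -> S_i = 6.72*(-1.78)^i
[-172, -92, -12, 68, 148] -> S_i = -172 + 80*i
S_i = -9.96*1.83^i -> [-9.96, -18.23, -33.36, -61.04, -111.7]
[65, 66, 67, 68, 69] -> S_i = 65 + 1*i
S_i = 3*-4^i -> [3, -12, 48, -192, 768]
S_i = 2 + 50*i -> [2, 52, 102, 152, 202]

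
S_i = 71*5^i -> [71, 355, 1775, 8875, 44375]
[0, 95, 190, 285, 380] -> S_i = 0 + 95*i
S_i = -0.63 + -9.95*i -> [-0.63, -10.58, -20.53, -30.48, -40.43]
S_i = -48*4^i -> [-48, -192, -768, -3072, -12288]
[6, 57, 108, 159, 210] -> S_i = 6 + 51*i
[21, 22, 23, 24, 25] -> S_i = 21 + 1*i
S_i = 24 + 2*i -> [24, 26, 28, 30, 32]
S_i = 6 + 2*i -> [6, 8, 10, 12, 14]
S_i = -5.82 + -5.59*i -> [-5.82, -11.41, -17.0, -22.59, -28.18]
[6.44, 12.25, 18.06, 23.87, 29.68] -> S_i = 6.44 + 5.81*i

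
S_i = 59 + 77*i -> [59, 136, 213, 290, 367]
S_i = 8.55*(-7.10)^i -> [8.55, -60.71, 431.01, -3060.14, 21726.99]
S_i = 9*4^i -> [9, 36, 144, 576, 2304]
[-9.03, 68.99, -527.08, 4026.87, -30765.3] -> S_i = -9.03*(-7.64)^i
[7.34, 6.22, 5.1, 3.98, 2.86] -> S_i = 7.34 + -1.12*i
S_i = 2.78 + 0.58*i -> [2.78, 3.36, 3.94, 4.52, 5.1]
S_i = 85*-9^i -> [85, -765, 6885, -61965, 557685]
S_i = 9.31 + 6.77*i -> [9.31, 16.08, 22.85, 29.62, 36.39]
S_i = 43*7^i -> [43, 301, 2107, 14749, 103243]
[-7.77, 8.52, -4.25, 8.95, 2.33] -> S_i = Random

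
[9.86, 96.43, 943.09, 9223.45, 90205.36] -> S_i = 9.86*9.78^i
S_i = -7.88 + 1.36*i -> [-7.88, -6.52, -5.16, -3.8, -2.44]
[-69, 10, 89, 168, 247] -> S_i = -69 + 79*i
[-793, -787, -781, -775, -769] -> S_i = -793 + 6*i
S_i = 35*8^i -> [35, 280, 2240, 17920, 143360]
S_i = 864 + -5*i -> [864, 859, 854, 849, 844]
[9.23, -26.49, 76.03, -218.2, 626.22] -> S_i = 9.23*(-2.87)^i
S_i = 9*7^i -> [9, 63, 441, 3087, 21609]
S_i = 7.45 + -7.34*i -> [7.45, 0.11, -7.23, -14.57, -21.91]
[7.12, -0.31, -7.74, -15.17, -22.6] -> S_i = 7.12 + -7.43*i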